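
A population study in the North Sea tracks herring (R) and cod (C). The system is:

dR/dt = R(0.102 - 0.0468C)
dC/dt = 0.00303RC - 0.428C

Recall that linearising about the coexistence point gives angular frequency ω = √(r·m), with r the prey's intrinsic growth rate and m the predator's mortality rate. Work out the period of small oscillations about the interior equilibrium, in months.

T ≈ 30.1 months

Here r = 0.102 and m = 0.428, so r·m = 0.0437.
ω = √0.0437 = 0.209 per month, hence T = 2π/ω ≈ 30.1 months.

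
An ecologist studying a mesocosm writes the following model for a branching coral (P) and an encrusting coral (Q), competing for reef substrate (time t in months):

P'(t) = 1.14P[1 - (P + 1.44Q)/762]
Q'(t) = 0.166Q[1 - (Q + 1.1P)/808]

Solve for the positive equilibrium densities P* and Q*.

Setting both brackets to zero gives the nullclines P + 1.44Q = 762 and 1.1P + Q = 808.
Substituting Q = 808 - 1.1P into the first: P(1 - 1.44·1.1) = 762 - 1.44·808.
So P* = -402/-0.584 = 688, and then Q* = 808 - 1.1·688 = 51.7.

P* ≈ 688, Q* ≈ 51.7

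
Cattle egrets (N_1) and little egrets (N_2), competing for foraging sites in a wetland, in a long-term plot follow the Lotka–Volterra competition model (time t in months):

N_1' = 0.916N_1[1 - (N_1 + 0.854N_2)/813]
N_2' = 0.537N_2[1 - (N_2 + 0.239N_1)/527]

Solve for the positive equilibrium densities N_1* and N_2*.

Setting both brackets to zero gives the nullclines N_1 + 0.854N_2 = 813 and 0.239N_1 + N_2 = 527.
Substituting N_2 = 527 - 0.239N_1 into the first: N_1(1 - 0.854·0.239) = 813 - 0.854·527.
So N_1* = 363/0.796 = 456, and then N_2* = 527 - 0.239·456 = 418.

N_1* ≈ 456, N_2* ≈ 418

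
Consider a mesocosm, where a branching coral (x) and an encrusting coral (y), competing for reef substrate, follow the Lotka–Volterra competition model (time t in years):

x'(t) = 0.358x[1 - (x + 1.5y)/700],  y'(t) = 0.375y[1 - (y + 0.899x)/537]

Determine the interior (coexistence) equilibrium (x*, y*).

x* ≈ 303, y* ≈ 265

Setting both brackets to zero gives the nullclines x + 1.5y = 700 and 0.899x + y = 537.
Substituting y = 537 - 0.899x into the first: x(1 - 1.5·0.899) = 700 - 1.5·537.
So x* = -106/-0.349 = 303, and then y* = 537 - 0.899·303 = 265.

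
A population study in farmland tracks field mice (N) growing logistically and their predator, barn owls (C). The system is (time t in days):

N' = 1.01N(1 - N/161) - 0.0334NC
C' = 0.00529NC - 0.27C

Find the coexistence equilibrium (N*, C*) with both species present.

From dC/dt = 0 with C > 0: 0.00529N* = 0.27, so N* = 51.
Substitute into dN/dt = 0: 1.01(1 - 51/161) = 0.0334C*.
The bracket is 0.683, giving C* = 0.69/0.0334 = 20.7.

N* ≈ 51, C* ≈ 20.7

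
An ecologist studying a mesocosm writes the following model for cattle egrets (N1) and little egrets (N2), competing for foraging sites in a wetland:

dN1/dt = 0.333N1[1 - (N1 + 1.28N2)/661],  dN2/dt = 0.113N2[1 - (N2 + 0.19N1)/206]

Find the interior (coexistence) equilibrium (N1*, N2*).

Setting both brackets to zero gives the nullclines N1 + 1.28N2 = 661 and 0.19N1 + N2 = 206.
Substituting N2 = 206 - 0.19N1 into the first: N1(1 - 1.28·0.19) = 661 - 1.28·206.
So N1* = 397/0.757 = 525, and then N2* = 206 - 0.19·525 = 106.

N1* ≈ 525, N2* ≈ 106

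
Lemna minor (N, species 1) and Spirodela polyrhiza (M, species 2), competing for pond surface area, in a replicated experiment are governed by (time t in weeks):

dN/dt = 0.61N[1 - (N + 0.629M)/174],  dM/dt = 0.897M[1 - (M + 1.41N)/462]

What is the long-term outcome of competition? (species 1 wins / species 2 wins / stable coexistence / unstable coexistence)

species 2 excludes species 1

Compare the nullcline intercepts: K1/α12 = 174/0.629 = 277 < K2 = 462; K2/α21 = 462/1.41 = 328 > K1 = 174.
Since the inequalities point opposite ways, species 2 can invade but species 1 cannot.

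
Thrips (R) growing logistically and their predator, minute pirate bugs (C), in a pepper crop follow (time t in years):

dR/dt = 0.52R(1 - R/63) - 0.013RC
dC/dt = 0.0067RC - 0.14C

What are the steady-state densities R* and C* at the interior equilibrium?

From dC/dt = 0 with C > 0: 0.0067R* = 0.14, so R* = 20.9.
Substitute into dR/dt = 0: 0.52(1 - 20.9/63) = 0.013C*.
The bracket is 0.668, giving C* = 0.348/0.013 = 26.7.

R* ≈ 20.9, C* ≈ 26.7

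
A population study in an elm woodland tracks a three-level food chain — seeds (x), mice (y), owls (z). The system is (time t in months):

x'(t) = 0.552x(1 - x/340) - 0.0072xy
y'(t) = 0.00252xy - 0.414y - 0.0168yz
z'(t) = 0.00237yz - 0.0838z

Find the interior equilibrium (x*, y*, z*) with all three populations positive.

x* ≈ 183, y* ≈ 35.4, z* ≈ 2.84

From dz/dt = 0: 0.00237y* = 0.0838, so y* = 35.4.
From dx/dt = 0: 0.552(1 - x*/340) = 0.0072·35.4, giving x* = 340·(1 - 0.461) = 183.
From dy/dt = 0: 0.00252·183 - 0.414 = 0.0168z*, so z* = 0.0476/0.0168 = 2.84.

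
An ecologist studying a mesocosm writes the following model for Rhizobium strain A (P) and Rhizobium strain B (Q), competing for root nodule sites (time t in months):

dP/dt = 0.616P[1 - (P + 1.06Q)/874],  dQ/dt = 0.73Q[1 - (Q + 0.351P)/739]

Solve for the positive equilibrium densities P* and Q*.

P* ≈ 144, Q* ≈ 688

Setting both brackets to zero gives the nullclines P + 1.06Q = 874 and 0.351P + Q = 739.
Substituting Q = 739 - 0.351P into the first: P(1 - 1.06·0.351) = 874 - 1.06·739.
So P* = 90.7/0.628 = 144, and then Q* = 739 - 0.351·144 = 688.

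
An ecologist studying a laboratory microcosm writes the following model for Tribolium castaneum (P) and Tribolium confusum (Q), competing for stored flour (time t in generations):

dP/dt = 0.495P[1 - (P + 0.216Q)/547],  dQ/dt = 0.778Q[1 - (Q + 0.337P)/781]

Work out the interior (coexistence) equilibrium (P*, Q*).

P* ≈ 408, Q* ≈ 644

Setting both brackets to zero gives the nullclines P + 0.216Q = 547 and 0.337P + Q = 781.
Substituting Q = 781 - 0.337P into the first: P(1 - 0.216·0.337) = 547 - 0.216·781.
So P* = 378/0.927 = 408, and then Q* = 781 - 0.337·408 = 644.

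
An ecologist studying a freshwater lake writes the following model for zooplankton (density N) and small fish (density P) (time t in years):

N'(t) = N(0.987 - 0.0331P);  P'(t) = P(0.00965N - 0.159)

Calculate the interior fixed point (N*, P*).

Set dP/dt = 0 with P > 0: 0.00965N - 0.159 = 0, so N* = 0.159/0.00965 = 16.5.
Set dN/dt = 0 with N > 0: 0.987 - 0.0331P = 0, so P* = 0.987/0.0331 = 29.8.

N* ≈ 16.5, P* ≈ 29.8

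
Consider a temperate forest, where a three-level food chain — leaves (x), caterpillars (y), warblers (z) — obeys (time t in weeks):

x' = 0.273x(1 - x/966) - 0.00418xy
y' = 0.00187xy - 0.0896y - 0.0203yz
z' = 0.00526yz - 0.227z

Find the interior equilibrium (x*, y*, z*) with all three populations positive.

x* ≈ 328, y* ≈ 43.2, z* ≈ 25.8

From dz/dt = 0: 0.00526y* = 0.227, so y* = 43.2.
From dx/dt = 0: 0.273(1 - x*/966) = 0.00418·43.2, giving x* = 966·(1 - 0.661) = 328.
From dy/dt = 0: 0.00187·328 - 0.0896 = 0.0203z*, so z* = 0.523/0.0203 = 25.8.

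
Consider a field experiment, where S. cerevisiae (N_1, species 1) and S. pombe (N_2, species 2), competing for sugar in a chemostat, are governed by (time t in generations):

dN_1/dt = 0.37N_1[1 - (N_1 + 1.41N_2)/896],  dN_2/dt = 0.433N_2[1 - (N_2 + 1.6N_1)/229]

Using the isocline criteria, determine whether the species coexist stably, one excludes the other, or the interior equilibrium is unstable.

Compare the nullcline intercepts: K1/α12 = 896/1.41 = 635 > K2 = 229; K2/α21 = 229/1.6 = 143 < K1 = 896.
Since the inequalities point opposite ways, species 1 can invade but species 2 cannot.

species 1 excludes species 2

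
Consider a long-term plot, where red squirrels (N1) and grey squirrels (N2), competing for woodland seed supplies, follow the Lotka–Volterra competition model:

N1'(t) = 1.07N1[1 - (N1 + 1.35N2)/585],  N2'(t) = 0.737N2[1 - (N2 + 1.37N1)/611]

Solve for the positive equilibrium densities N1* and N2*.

N1* ≈ 282, N2* ≈ 224

Setting both brackets to zero gives the nullclines N1 + 1.35N2 = 585 and 1.37N1 + N2 = 611.
Substituting N2 = 611 - 1.37N1 into the first: N1(1 - 1.35·1.37) = 585 - 1.35·611.
So N1* = -240/-0.85 = 282, and then N2* = 611 - 1.37·282 = 224.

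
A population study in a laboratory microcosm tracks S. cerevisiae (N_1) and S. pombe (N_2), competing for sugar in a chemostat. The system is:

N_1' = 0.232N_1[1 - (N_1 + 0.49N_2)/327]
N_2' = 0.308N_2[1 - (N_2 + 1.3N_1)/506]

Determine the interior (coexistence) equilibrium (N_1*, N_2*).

Setting both brackets to zero gives the nullclines N_1 + 0.49N_2 = 327 and 1.3N_1 + N_2 = 506.
Substituting N_2 = 506 - 1.3N_1 into the first: N_1(1 - 0.49·1.3) = 327 - 0.49·506.
So N_1* = 79.1/0.363 = 218, and then N_2* = 506 - 1.3·218 = 223.

N_1* ≈ 218, N_2* ≈ 223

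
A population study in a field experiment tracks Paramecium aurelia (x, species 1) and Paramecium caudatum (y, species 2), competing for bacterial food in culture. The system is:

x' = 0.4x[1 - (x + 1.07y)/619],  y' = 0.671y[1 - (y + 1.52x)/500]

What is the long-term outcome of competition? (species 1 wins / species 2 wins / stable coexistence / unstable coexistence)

species 1 excludes species 2

Compare the nullcline intercepts: K1/α12 = 619/1.07 = 579 > K2 = 500; K2/α21 = 500/1.52 = 329 < K1 = 619.
Since the inequalities point opposite ways, species 1 can invade but species 2 cannot.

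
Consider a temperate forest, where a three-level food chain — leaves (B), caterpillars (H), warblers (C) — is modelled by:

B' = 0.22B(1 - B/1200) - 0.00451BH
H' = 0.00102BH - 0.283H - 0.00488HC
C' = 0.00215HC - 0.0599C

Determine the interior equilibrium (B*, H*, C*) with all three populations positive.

B* ≈ 515, H* ≈ 27.9, C* ≈ 49.6

From dC/dt = 0: 0.00215H* = 0.0599, so H* = 27.9.
From dB/dt = 0: 0.22(1 - B*/1200) = 0.00451·27.9, giving B* = 1200·(1 - 0.571) = 515.
From dH/dt = 0: 0.00102·515 - 0.283 = 0.00488C*, so C* = 0.242/0.00488 = 49.6.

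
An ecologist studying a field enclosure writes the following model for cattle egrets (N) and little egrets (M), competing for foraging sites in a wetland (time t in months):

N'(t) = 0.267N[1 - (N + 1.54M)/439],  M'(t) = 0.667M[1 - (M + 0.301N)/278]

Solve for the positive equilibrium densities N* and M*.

Setting both brackets to zero gives the nullclines N + 1.54M = 439 and 0.301N + M = 278.
Substituting M = 278 - 0.301N into the first: N(1 - 1.54·0.301) = 439 - 1.54·278.
So N* = 10.9/0.536 = 20.3, and then M* = 278 - 0.301·20.3 = 272.

N* ≈ 20.3, M* ≈ 272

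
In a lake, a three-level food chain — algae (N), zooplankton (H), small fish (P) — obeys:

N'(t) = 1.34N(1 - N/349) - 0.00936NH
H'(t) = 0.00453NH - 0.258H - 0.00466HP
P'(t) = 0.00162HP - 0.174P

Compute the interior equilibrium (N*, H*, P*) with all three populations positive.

N* ≈ 87.2, H* ≈ 107, P* ≈ 29.4

From dP/dt = 0: 0.00162H* = 0.174, so H* = 107.
From dN/dt = 0: 1.34(1 - N*/349) = 0.00936·107, giving N* = 349·(1 - 0.75) = 87.2.
From dH/dt = 0: 0.00453·87.2 - 0.258 = 0.00466P*, so P* = 0.137/0.00466 = 29.4.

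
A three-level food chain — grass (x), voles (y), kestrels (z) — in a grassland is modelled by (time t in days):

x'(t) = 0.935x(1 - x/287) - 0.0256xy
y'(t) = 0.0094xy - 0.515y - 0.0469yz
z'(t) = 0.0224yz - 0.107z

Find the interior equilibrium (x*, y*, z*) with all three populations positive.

From dz/dt = 0: 0.0224y* = 0.107, so y* = 4.78.
From dx/dt = 0: 0.935(1 - x*/287) = 0.0256·4.78, giving x* = 287·(1 - 0.131) = 249.
From dy/dt = 0: 0.0094·249 - 0.515 = 0.0469z*, so z* = 1.83/0.0469 = 39.

x* ≈ 249, y* ≈ 4.78, z* ≈ 39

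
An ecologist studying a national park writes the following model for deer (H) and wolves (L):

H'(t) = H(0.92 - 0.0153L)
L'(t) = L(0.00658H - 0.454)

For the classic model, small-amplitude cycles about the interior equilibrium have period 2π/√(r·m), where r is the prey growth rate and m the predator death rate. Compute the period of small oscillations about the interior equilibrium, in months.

T ≈ 9.72 months

Here r = 0.92 and m = 0.454, so r·m = 0.418.
ω = √0.418 = 0.646 per month, hence T = 2π/ω ≈ 9.72 months.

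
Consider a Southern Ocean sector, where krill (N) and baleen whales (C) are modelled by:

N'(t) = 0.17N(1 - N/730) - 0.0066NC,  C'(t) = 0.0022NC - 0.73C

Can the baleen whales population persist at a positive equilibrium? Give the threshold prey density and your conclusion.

The predator equation gives dC/dt > 0 only when N > 0.73/0.0022 = 332.
Without the predator, N → K = 730. Since 730 > 332, the predator can invade and persist.

Threshold N = 332; K > 332, so yes, the predator persists.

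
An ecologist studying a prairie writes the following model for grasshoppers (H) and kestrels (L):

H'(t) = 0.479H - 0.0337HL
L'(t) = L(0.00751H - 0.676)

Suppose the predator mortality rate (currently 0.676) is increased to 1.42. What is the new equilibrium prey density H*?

At the interior fixed point, setting dL/dt = 0 with L > 0 fixes H* = (predator death rate)/(HL coefficient) — independent of the other coefficients.
With the change, H* = 1.42/0.00751 = 189; it rises from 90.

H* ≈ 189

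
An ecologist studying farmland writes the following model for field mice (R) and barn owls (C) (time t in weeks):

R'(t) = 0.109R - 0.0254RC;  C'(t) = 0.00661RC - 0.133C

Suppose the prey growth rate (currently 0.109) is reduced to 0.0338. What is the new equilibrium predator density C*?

C* ≈ 1.33

At the interior fixed point, setting dR/dt = 0 with R > 0 fixes C* = (prey growth rate)/(RC coefficient) — independent of the other coefficients.
With the change, C* = 0.0338/0.0254 = 1.33; it falls from 4.29.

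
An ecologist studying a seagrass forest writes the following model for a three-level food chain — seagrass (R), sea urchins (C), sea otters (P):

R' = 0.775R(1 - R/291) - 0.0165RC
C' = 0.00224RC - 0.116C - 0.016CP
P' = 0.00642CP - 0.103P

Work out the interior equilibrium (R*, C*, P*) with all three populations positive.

From dP/dt = 0: 0.00642C* = 0.103, so C* = 16.
From dR/dt = 0: 0.775(1 - R*/291) = 0.0165·16, giving R* = 291·(1 - 0.342) = 192.
From dC/dt = 0: 0.00224·192 - 0.116 = 0.016P*, so P* = 0.313/0.016 = 19.6.

R* ≈ 192, C* ≈ 16, P* ≈ 19.6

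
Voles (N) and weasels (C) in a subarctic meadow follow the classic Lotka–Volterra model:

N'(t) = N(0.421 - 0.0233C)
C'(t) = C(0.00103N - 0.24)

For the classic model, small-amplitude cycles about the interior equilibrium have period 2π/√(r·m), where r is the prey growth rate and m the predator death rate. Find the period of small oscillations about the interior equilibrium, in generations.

Here r = 0.421 and m = 0.24, so r·m = 0.101.
ω = √0.101 = 0.318 per generation, hence T = 2π/ω ≈ 19.8 generations.

T ≈ 19.8 generations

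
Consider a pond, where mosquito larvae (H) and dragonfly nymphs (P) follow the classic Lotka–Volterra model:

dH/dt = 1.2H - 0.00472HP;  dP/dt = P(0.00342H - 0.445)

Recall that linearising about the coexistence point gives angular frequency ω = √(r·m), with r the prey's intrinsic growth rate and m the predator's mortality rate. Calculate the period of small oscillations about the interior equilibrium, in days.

T ≈ 8.6 days

Here r = 1.2 and m = 0.445, so r·m = 0.534.
ω = √0.534 = 0.731 per day, hence T = 2π/ω ≈ 8.6 days.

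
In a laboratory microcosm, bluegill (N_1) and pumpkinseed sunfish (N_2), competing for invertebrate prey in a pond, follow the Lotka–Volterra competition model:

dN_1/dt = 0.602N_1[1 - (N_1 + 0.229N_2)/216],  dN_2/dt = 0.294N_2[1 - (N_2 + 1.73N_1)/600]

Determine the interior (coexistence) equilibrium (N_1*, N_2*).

N_1* ≈ 130, N_2* ≈ 375

Setting both brackets to zero gives the nullclines N_1 + 0.229N_2 = 216 and 1.73N_1 + N_2 = 600.
Substituting N_2 = 600 - 1.73N_1 into the first: N_1(1 - 0.229·1.73) = 216 - 0.229·600.
So N_1* = 78.6/0.604 = 130, and then N_2* = 600 - 1.73·130 = 375.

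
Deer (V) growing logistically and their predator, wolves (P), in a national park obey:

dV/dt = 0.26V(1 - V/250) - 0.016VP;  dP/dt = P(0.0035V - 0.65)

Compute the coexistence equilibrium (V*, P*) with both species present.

From dP/dt = 0 with P > 0: 0.0035V* = 0.65, so V* = 186.
Substitute into dV/dt = 0: 0.26(1 - 186/250) = 0.016P*.
The bracket is 0.257, giving P* = 0.0669/0.016 = 4.18.

V* ≈ 186, P* ≈ 4.18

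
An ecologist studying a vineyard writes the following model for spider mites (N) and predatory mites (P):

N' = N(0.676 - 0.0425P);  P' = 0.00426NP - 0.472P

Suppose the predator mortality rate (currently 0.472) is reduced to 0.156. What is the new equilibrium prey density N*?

N* ≈ 36.6

At the interior fixed point, setting dP/dt = 0 with P > 0 fixes N* = (predator death rate)/(NP coefficient) — independent of the other coefficients.
With the change, N* = 0.156/0.00426 = 36.6; it falls from 111.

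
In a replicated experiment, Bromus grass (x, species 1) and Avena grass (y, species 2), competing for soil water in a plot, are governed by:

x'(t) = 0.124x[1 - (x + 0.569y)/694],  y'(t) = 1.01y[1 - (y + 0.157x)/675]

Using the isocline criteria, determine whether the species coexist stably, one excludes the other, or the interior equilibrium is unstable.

stable coexistence

Compare the nullcline intercepts: K1/α12 = 694/0.569 = 1220 > K2 = 675; K2/α21 = 675/0.157 = 4300 > K1 = 694.
Since both inequalities hold, each species can invade when rare, so the interior equilibrium is stable.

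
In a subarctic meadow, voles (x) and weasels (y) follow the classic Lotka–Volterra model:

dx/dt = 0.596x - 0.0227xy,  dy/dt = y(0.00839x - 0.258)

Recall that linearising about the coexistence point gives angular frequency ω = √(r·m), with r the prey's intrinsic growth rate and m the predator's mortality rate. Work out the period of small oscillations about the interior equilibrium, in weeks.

T ≈ 16 weeks

Here r = 0.596 and m = 0.258, so r·m = 0.154.
ω = √0.154 = 0.392 per week, hence T = 2π/ω ≈ 16 weeks.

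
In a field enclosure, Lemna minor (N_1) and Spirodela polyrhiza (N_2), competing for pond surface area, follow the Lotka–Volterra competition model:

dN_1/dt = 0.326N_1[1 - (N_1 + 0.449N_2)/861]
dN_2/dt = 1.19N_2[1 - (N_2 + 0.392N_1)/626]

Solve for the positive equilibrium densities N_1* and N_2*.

N_1* ≈ 704, N_2* ≈ 350

Setting both brackets to zero gives the nullclines N_1 + 0.449N_2 = 861 and 0.392N_1 + N_2 = 626.
Substituting N_2 = 626 - 0.392N_1 into the first: N_1(1 - 0.449·0.392) = 861 - 0.449·626.
So N_1* = 580/0.824 = 704, and then N_2* = 626 - 0.392·704 = 350.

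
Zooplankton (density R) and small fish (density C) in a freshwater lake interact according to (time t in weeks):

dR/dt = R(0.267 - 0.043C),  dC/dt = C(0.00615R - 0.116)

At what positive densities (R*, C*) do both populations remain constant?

R* ≈ 18.9, C* ≈ 6.21

Set dC/dt = 0 with C > 0: 0.00615R - 0.116 = 0, so R* = 0.116/0.00615 = 18.9.
Set dR/dt = 0 with R > 0: 0.267 - 0.043C = 0, so C* = 0.267/0.043 = 6.21.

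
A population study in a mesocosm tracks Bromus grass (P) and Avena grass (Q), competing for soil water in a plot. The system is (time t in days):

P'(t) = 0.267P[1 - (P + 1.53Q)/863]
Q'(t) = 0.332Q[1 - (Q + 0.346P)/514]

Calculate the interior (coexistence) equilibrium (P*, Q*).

Setting both brackets to zero gives the nullclines P + 1.53Q = 863 and 0.346P + Q = 514.
Substituting Q = 514 - 0.346P into the first: P(1 - 1.53·0.346) = 863 - 1.53·514.
So P* = 76.6/0.471 = 163, and then Q* = 514 - 0.346·163 = 458.

P* ≈ 163, Q* ≈ 458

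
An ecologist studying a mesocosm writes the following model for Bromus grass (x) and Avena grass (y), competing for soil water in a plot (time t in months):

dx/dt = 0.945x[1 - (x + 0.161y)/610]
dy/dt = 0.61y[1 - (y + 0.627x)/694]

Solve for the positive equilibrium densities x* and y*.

Setting both brackets to zero gives the nullclines x + 0.161y = 610 and 0.627x + y = 694.
Substituting y = 694 - 0.627x into the first: x(1 - 0.161·0.627) = 610 - 0.161·694.
So x* = 498/0.899 = 554, and then y* = 694 - 0.627·554 = 347.

x* ≈ 554, y* ≈ 347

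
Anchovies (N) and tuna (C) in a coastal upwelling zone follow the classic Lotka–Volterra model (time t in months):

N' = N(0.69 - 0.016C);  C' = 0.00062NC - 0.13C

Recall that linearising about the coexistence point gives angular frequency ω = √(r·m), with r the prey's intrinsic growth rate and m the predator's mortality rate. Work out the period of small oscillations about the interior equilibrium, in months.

Here r = 0.69 and m = 0.13, so r·m = 0.0897.
ω = √0.0897 = 0.299 per month, hence T = 2π/ω ≈ 21 months.

T ≈ 21 months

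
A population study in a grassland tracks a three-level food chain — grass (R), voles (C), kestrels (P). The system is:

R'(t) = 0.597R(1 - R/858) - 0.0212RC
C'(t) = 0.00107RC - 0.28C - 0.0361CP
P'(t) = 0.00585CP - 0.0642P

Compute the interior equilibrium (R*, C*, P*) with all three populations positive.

R* ≈ 524, C* ≈ 11, P* ≈ 7.76

From dP/dt = 0: 0.00585C* = 0.0642, so C* = 11.
From dR/dt = 0: 0.597(1 - R*/858) = 0.0212·11, giving R* = 858·(1 - 0.39) = 524.
From dC/dt = 0: 0.00107·524 - 0.28 = 0.0361P*, so P* = 0.28/0.0361 = 7.76.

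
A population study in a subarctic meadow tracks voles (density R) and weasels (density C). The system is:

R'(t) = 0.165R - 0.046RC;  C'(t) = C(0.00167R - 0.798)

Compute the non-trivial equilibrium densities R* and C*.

Set dC/dt = 0 with C > 0: 0.00167R - 0.798 = 0, so R* = 0.798/0.00167 = 478.
Set dR/dt = 0 with R > 0: 0.165 - 0.046C = 0, so C* = 0.165/0.046 = 3.59.

R* ≈ 478, C* ≈ 3.59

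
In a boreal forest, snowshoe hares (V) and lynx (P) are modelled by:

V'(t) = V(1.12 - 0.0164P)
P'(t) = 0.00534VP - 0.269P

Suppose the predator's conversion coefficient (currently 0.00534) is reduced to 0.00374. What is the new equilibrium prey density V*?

V* ≈ 71.9

At the interior fixed point, setting dP/dt = 0 with P > 0 fixes V* = (predator death rate)/(VP coefficient) — independent of the other coefficients.
With the change, V* = 0.269/0.00374 = 71.9; it rises from 50.4.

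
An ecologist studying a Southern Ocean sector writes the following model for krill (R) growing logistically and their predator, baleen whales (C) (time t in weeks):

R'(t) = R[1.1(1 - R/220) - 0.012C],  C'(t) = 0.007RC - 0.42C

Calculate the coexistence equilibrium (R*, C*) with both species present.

From dC/dt = 0 with C > 0: 0.007R* = 0.42, so R* = 60.
Substitute into dR/dt = 0: 1.1(1 - 60/220) = 0.012C*.
The bracket is 0.727, giving C* = 0.8/0.012 = 66.7.

R* ≈ 60, C* ≈ 66.7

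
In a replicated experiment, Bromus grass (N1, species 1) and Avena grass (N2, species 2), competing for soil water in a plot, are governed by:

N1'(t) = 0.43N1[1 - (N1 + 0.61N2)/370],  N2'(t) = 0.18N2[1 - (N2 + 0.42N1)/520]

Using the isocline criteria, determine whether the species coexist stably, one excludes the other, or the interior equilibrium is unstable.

Compare the nullcline intercepts: K1/α12 = 370/0.61 = 607 > K2 = 520; K2/α21 = 520/0.42 = 1240 > K1 = 370.
Since both inequalities hold, each species can invade when rare, so the interior equilibrium is stable.

stable coexistence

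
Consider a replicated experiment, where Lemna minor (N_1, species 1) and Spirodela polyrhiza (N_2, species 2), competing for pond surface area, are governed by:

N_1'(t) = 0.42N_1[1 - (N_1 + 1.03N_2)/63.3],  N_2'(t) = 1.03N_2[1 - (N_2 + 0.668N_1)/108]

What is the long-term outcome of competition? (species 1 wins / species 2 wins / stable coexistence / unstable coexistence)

species 2 excludes species 1

Compare the nullcline intercepts: K1/α12 = 63.3/1.03 = 61.5 < K2 = 108; K2/α21 = 108/0.668 = 162 > K1 = 63.3.
Since the inequalities point opposite ways, species 2 can invade but species 1 cannot.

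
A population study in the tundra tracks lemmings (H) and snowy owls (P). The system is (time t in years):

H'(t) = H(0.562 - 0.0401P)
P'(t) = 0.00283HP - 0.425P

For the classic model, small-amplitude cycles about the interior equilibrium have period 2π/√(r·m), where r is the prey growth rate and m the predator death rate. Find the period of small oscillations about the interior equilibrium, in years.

Here r = 0.562 and m = 0.425, so r·m = 0.239.
ω = √0.239 = 0.489 per year, hence T = 2π/ω ≈ 12.9 years.

T ≈ 12.9 years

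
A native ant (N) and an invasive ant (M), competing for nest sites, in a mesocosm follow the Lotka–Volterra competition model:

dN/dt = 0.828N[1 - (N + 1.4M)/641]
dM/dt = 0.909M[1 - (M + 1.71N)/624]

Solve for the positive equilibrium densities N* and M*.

N* ≈ 167, M* ≈ 339

Setting both brackets to zero gives the nullclines N + 1.4M = 641 and 1.71N + M = 624.
Substituting M = 624 - 1.71N into the first: N(1 - 1.4·1.71) = 641 - 1.4·624.
So N* = -233/-1.39 = 167, and then M* = 624 - 1.71·167 = 339.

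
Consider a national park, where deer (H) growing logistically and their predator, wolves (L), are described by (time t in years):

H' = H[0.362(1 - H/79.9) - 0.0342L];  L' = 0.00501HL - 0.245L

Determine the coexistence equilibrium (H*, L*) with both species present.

H* ≈ 48.9, L* ≈ 4.11

From dL/dt = 0 with L > 0: 0.00501H* = 0.245, so H* = 48.9.
Substitute into dH/dt = 0: 0.362(1 - 48.9/79.9) = 0.0342L*.
The bracket is 0.388, giving L* = 0.14/0.0342 = 4.11.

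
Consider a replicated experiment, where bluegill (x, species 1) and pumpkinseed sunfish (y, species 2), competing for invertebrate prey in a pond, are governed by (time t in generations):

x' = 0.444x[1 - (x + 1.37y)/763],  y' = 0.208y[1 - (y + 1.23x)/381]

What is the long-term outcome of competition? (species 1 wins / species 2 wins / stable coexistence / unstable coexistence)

species 1 excludes species 2

Compare the nullcline intercepts: K1/α12 = 763/1.37 = 557 > K2 = 381; K2/α21 = 381/1.23 = 310 < K1 = 763.
Since the inequalities point opposite ways, species 1 can invade but species 2 cannot.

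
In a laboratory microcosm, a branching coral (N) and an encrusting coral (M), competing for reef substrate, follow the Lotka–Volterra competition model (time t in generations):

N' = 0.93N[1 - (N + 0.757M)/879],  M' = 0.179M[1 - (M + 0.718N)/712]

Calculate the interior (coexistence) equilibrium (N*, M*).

Setting both brackets to zero gives the nullclines N + 0.757M = 879 and 0.718N + M = 712.
Substituting M = 712 - 0.718N into the first: N(1 - 0.757·0.718) = 879 - 0.757·712.
So N* = 340/0.456 = 745, and then M* = 712 - 0.718·745 = 177.

N* ≈ 745, M* ≈ 177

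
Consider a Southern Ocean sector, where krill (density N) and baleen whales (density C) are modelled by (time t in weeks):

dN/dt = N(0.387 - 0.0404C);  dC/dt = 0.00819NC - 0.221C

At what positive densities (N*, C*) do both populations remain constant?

N* ≈ 27, C* ≈ 9.58

Set dC/dt = 0 with C > 0: 0.00819N - 0.221 = 0, so N* = 0.221/0.00819 = 27.
Set dN/dt = 0 with N > 0: 0.387 - 0.0404C = 0, so C* = 0.387/0.0404 = 9.58.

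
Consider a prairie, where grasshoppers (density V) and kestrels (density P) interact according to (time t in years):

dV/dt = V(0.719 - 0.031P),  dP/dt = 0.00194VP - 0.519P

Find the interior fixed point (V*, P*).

Set dP/dt = 0 with P > 0: 0.00194V - 0.519 = 0, so V* = 0.519/0.00194 = 268.
Set dV/dt = 0 with V > 0: 0.719 - 0.031P = 0, so P* = 0.719/0.031 = 23.2.

V* ≈ 268, P* ≈ 23.2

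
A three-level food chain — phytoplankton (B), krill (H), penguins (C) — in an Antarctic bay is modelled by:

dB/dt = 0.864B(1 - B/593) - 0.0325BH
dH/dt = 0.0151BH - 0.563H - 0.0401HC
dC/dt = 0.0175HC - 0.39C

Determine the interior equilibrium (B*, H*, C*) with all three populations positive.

From dC/dt = 0: 0.0175H* = 0.39, so H* = 22.3.
From dB/dt = 0: 0.864(1 - B*/593) = 0.0325·22.3, giving B* = 593·(1 - 0.838) = 95.9.
From dH/dt = 0: 0.0151·95.9 - 0.563 = 0.0401C*, so C* = 0.885/0.0401 = 22.1.

B* ≈ 95.9, H* ≈ 22.3, C* ≈ 22.1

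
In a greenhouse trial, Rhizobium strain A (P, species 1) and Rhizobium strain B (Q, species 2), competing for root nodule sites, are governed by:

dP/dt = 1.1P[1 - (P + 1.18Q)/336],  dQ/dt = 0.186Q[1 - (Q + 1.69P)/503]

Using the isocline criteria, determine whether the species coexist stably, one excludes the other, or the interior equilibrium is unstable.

unstable coexistence (outcome depends on initial conditions)

Compare the nullcline intercepts: K1/α12 = 336/1.18 = 285 < K2 = 503; K2/α21 = 503/1.69 = 298 < K1 = 336.
Since both are reversed, neither can invade when rare; the interior point is a saddle.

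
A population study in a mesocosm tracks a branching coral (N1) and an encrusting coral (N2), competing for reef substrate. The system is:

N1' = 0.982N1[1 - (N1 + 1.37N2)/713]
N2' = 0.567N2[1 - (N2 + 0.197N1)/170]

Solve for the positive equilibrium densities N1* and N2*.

N1* ≈ 658, N2* ≈ 40.5

Setting both brackets to zero gives the nullclines N1 + 1.37N2 = 713 and 0.197N1 + N2 = 170.
Substituting N2 = 170 - 0.197N1 into the first: N1(1 - 1.37·0.197) = 713 - 1.37·170.
So N1* = 480/0.73 = 658, and then N2* = 170 - 0.197·658 = 40.5.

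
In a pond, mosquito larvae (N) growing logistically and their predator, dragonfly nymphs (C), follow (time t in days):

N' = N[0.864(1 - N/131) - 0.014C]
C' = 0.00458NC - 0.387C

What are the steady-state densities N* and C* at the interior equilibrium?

From dC/dt = 0 with C > 0: 0.00458N* = 0.387, so N* = 84.5.
Substitute into dN/dt = 0: 0.864(1 - 84.5/131) = 0.014C*.
The bracket is 0.355, giving C* = 0.307/0.014 = 21.9.

N* ≈ 84.5, C* ≈ 21.9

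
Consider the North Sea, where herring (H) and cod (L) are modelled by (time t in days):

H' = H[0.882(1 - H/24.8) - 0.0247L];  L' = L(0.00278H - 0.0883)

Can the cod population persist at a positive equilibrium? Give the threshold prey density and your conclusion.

Threshold H = 31.8; K < 31.8, so no, the predator goes extinct.

The predator equation gives dL/dt > 0 only when H > 0.0883/0.00278 = 31.8.
Without the predator, H → K = 24.8. Since 24.8 < 31.8, the predator cannot invade.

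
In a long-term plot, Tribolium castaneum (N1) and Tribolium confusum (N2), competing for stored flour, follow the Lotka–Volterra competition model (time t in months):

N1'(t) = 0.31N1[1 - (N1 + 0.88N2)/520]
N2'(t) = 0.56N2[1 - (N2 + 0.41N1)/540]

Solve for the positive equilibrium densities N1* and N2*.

N1* ≈ 70.1, N2* ≈ 511

Setting both brackets to zero gives the nullclines N1 + 0.88N2 = 520 and 0.41N1 + N2 = 540.
Substituting N2 = 540 - 0.41N1 into the first: N1(1 - 0.88·0.41) = 520 - 0.88·540.
So N1* = 44.8/0.639 = 70.1, and then N2* = 540 - 0.41·70.1 = 511.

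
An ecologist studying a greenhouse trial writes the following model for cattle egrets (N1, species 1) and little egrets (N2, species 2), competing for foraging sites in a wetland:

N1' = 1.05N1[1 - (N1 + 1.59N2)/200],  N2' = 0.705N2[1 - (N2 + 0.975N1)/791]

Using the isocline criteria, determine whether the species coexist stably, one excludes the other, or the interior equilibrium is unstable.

Compare the nullcline intercepts: K1/α12 = 200/1.59 = 126 < K2 = 791; K2/α21 = 791/0.975 = 811 > K1 = 200.
Since the inequalities point opposite ways, species 2 can invade but species 1 cannot.

species 2 excludes species 1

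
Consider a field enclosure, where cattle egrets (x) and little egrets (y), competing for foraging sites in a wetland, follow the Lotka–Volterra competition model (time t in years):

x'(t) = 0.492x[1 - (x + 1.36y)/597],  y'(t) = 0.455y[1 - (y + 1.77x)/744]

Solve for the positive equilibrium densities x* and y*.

x* ≈ 295, y* ≈ 222

Setting both brackets to zero gives the nullclines x + 1.36y = 597 and 1.77x + y = 744.
Substituting y = 744 - 1.77x into the first: x(1 - 1.36·1.77) = 597 - 1.36·744.
So x* = -415/-1.41 = 295, and then y* = 744 - 1.77·295 = 222.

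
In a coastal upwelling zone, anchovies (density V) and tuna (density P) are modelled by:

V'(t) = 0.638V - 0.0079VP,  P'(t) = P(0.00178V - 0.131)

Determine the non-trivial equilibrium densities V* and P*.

Set dP/dt = 0 with P > 0: 0.00178V - 0.131 = 0, so V* = 0.131/0.00178 = 73.6.
Set dV/dt = 0 with V > 0: 0.638 - 0.0079P = 0, so P* = 0.638/0.0079 = 80.8.

V* ≈ 73.6, P* ≈ 80.8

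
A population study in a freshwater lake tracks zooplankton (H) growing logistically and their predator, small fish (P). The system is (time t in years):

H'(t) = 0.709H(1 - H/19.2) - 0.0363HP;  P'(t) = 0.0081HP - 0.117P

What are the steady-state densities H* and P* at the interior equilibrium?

H* ≈ 14.4, P* ≈ 4.84

From dP/dt = 0 with P > 0: 0.0081H* = 0.117, so H* = 14.4.
Substitute into dH/dt = 0: 0.709(1 - 14.4/19.2) = 0.0363P*.
The bracket is 0.248, giving P* = 0.176/0.0363 = 4.84.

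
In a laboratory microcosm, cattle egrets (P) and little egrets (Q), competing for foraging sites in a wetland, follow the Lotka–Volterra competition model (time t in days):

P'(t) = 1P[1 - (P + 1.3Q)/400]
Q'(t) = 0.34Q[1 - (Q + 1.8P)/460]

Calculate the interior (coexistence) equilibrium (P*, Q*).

Setting both brackets to zero gives the nullclines P + 1.3Q = 400 and 1.8P + Q = 460.
Substituting Q = 460 - 1.8P into the first: P(1 - 1.3·1.8) = 400 - 1.3·460.
So P* = -198/-1.34 = 148, and then Q* = 460 - 1.8·148 = 194.

P* ≈ 148, Q* ≈ 194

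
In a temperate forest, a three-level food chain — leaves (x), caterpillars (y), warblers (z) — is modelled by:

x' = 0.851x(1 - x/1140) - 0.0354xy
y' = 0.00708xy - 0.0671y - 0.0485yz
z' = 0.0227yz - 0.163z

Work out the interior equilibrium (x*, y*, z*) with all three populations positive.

x* ≈ 799, y* ≈ 7.18, z* ≈ 115

From dz/dt = 0: 0.0227y* = 0.163, so y* = 7.18.
From dx/dt = 0: 0.851(1 - x*/1140) = 0.0354·7.18, giving x* = 1140·(1 - 0.299) = 799.
From dy/dt = 0: 0.00708·799 - 0.0671 = 0.0485z*, so z* = 5.59/0.0485 = 115.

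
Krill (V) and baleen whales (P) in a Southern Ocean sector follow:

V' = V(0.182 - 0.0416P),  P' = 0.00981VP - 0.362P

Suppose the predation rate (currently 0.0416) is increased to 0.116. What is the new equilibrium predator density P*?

P* ≈ 1.57

At the interior fixed point, setting dV/dt = 0 with V > 0 fixes P* = (prey growth rate)/(VP coefficient) — independent of the other coefficients.
With the change, P* = 0.182/0.116 = 1.57; it falls from 4.38.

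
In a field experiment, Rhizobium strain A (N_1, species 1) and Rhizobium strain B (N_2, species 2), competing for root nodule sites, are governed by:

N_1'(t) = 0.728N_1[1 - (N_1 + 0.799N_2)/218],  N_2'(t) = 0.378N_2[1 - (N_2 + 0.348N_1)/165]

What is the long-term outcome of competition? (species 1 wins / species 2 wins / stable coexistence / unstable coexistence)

Compare the nullcline intercepts: K1/α12 = 218/0.799 = 273 > K2 = 165; K2/α21 = 165/0.348 = 474 > K1 = 218.
Since both inequalities hold, each species can invade when rare, so the interior equilibrium is stable.

stable coexistence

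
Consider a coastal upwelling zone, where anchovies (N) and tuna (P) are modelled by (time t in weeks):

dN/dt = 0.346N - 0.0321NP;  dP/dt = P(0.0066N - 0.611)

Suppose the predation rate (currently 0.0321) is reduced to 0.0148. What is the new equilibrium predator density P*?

At the interior fixed point, setting dN/dt = 0 with N > 0 fixes P* = (prey growth rate)/(NP coefficient) — independent of the other coefficients.
With the change, P* = 0.346/0.0148 = 23.4; it rises from 10.8.

P* ≈ 23.4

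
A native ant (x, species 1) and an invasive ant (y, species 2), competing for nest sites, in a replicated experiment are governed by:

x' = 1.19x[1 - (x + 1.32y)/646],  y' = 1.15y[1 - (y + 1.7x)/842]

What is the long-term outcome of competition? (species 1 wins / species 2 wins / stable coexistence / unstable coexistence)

unstable coexistence (outcome depends on initial conditions)

Compare the nullcline intercepts: K1/α12 = 646/1.32 = 489 < K2 = 842; K2/α21 = 842/1.7 = 495 < K1 = 646.
Since both are reversed, neither can invade when rare; the interior point is a saddle.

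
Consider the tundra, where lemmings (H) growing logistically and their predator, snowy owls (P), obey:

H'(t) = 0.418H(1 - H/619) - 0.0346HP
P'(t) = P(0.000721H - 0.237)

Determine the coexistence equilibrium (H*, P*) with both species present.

From dP/dt = 0 with P > 0: 0.000721H* = 0.237, so H* = 329.
Substitute into dH/dt = 0: 0.418(1 - 329/619) = 0.0346P*.
The bracket is 0.469, giving P* = 0.196/0.0346 = 5.67.

H* ≈ 329, P* ≈ 5.67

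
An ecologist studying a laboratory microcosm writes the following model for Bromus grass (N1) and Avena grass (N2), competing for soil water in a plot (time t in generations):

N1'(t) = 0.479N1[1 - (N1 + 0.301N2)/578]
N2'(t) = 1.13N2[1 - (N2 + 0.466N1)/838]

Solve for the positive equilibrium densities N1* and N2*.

N1* ≈ 379, N2* ≈ 661

Setting both brackets to zero gives the nullclines N1 + 0.301N2 = 578 and 0.466N1 + N2 = 838.
Substituting N2 = 838 - 0.466N1 into the first: N1(1 - 0.301·0.466) = 578 - 0.301·838.
So N1* = 326/0.86 = 379, and then N2* = 838 - 0.466·379 = 661.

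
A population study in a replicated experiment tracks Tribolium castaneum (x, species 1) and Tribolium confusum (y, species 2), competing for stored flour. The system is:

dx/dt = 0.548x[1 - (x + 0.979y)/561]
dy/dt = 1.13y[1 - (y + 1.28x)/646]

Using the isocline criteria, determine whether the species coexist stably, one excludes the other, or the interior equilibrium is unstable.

unstable coexistence (outcome depends on initial conditions)

Compare the nullcline intercepts: K1/α12 = 561/0.979 = 573 < K2 = 646; K2/α21 = 646/1.28 = 505 < K1 = 561.
Since both are reversed, neither can invade when rare; the interior point is a saddle.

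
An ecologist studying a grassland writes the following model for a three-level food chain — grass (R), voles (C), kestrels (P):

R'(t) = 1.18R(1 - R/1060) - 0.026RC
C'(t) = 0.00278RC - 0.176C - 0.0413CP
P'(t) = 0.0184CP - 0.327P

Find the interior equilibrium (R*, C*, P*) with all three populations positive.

From dP/dt = 0: 0.0184C* = 0.327, so C* = 17.8.
From dR/dt = 0: 1.18(1 - R*/1060) = 0.026·17.8, giving R* = 1060·(1 - 0.392) = 645.
From dC/dt = 0: 0.00278·645 - 0.176 = 0.0413P*, so P* = 1.62/0.0413 = 39.1.

R* ≈ 645, C* ≈ 17.8, P* ≈ 39.1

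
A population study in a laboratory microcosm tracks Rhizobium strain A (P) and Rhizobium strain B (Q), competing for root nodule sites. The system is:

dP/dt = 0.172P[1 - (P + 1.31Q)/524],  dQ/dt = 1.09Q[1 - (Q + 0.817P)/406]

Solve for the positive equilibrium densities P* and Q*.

P* ≈ 112, Q* ≈ 315

Setting both brackets to zero gives the nullclines P + 1.31Q = 524 and 0.817P + Q = 406.
Substituting Q = 406 - 0.817P into the first: P(1 - 1.31·0.817) = 524 - 1.31·406.
So P* = -7.86/-0.0703 = 112, and then Q* = 406 - 0.817·112 = 315.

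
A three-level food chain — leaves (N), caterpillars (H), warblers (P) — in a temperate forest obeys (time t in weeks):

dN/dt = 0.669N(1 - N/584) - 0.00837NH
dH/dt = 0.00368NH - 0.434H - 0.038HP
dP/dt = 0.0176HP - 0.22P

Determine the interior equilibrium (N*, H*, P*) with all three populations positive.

From dP/dt = 0: 0.0176H* = 0.22, so H* = 12.5.
From dN/dt = 0: 0.669(1 - N*/584) = 0.00837·12.5, giving N* = 584·(1 - 0.156) = 493.
From dH/dt = 0: 0.00368·493 - 0.434 = 0.038P*, so P* = 1.38/0.038 = 36.3.

N* ≈ 493, H* ≈ 12.5, P* ≈ 36.3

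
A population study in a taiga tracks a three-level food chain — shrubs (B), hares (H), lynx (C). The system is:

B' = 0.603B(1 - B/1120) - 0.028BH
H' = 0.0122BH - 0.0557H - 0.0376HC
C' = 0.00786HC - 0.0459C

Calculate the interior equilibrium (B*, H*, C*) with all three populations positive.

From dC/dt = 0: 0.00786H* = 0.0459, so H* = 5.84.
From dB/dt = 0: 0.603(1 - B*/1120) = 0.028·5.84, giving B* = 1120·(1 - 0.271) = 816.
From dH/dt = 0: 0.0122·816 - 0.0557 = 0.0376C*, so C* = 9.9/0.0376 = 263.

B* ≈ 816, H* ≈ 5.84, C* ≈ 263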